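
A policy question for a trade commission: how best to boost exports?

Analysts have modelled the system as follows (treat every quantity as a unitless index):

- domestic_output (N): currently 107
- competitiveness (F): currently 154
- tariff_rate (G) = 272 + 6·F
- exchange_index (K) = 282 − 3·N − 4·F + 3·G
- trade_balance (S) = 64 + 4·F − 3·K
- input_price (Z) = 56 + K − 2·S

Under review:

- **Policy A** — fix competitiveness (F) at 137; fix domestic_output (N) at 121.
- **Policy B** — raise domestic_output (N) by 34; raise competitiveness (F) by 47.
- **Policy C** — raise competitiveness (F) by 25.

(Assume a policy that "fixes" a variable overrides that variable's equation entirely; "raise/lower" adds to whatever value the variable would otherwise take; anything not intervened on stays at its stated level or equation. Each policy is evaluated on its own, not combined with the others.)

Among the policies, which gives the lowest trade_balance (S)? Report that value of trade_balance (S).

Policy A (F := 137, N := 121):
  N = 121
  F = 137
  G = 272 + 6·137 = 1094
  K = 282 − 3·121 − 4·137 + 3·1094 = 2653
  S = 64 + 4·137 − 3·2653 = -7347
Policy B (N + 34, F + 47):
  N = 107 + 34 = 141
  F = 154 + 47 = 201
  G = 272 + 6·201 = 1478
  K = 282 − 3·141 − 4·201 + 3·1478 = 3489
  S = 64 + 4·201 − 3·3489 = -9599
Policy C (F + 25):
  N = 107
  F = 154 + 25 = 179
  G = 272 + 6·179 = 1346
  K = 282 − 3·107 − 4·179 + 3·1346 = 3283
  S = 64 + 4·179 − 3·3283 = -9069
Comparing — Policy A: S=-7347, Policy B: S=-9599, Policy C: S=-9069. Lowest is -9599 (Policy B).

-9599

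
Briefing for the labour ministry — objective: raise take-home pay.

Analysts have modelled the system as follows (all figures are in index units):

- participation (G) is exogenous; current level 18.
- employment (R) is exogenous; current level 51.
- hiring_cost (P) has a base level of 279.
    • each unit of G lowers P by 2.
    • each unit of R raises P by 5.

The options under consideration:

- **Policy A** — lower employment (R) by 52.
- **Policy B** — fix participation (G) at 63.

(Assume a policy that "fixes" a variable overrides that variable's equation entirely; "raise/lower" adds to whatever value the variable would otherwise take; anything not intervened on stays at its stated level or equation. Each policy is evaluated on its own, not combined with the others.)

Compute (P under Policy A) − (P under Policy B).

Policy A (R − 52):
  G = 18
  R = 51 − 52 = -1
  P = 279 − 2·18 + 5·(-1) = 238
Policy B (G := 63):
  G = 63
  R = 51
  P = 279 − 2·63 + 5·51 = 408
P: 238 − 408 = -170

-170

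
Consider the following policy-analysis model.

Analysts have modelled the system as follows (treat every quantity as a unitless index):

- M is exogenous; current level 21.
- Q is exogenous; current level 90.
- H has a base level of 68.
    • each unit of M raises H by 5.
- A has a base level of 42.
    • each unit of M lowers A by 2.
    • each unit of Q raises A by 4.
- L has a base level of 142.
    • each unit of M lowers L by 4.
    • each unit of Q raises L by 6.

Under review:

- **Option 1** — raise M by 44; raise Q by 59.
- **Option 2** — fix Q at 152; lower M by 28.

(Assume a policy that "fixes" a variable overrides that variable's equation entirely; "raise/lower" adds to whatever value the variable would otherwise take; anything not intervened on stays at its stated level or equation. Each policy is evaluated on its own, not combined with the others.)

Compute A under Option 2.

Option 2 (Q := 152, M − 28):
  M = 21 − 28 = -7
  Q = 152
  A = 42 − 2·(-7) + 4·152 = 664

664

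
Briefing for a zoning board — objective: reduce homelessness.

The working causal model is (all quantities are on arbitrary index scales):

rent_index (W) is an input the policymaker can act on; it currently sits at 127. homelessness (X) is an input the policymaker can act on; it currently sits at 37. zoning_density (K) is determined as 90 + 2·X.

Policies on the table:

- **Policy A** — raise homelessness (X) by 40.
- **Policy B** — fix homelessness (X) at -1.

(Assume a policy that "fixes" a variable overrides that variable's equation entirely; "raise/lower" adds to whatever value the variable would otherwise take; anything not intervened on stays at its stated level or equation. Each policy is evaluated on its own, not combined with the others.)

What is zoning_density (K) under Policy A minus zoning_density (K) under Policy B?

156

Policy A (X + 40):
  X = 37 + 40 = 77
  K = 90 + 2·77 = 244
Policy B (X := -1):
  X = -1
  K = 90 + 2·(-1) = 88
K: 244 − 88 = 156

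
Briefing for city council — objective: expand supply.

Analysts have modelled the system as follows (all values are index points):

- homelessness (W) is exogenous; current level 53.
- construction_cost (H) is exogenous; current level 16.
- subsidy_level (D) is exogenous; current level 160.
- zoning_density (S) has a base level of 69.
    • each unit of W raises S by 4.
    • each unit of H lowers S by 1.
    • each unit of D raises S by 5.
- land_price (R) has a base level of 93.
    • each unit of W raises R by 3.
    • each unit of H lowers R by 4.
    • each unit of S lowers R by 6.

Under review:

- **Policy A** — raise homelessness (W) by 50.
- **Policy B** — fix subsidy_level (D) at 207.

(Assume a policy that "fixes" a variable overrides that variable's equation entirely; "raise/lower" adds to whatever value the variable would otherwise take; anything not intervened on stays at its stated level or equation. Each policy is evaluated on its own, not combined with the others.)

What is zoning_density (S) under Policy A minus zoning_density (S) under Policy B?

-35

Policy A (W + 50):
  W = 53 + 50 = 103
  H = 16
  D = 160
  S = 69 + 4·103 − 16 + 5·160 = 1265
Policy B (D := 207):
  W = 53
  H = 16
  D = 207
  S = 69 + 4·53 − 16 + 5·207 = 1300
S: 1265 − 1300 = -35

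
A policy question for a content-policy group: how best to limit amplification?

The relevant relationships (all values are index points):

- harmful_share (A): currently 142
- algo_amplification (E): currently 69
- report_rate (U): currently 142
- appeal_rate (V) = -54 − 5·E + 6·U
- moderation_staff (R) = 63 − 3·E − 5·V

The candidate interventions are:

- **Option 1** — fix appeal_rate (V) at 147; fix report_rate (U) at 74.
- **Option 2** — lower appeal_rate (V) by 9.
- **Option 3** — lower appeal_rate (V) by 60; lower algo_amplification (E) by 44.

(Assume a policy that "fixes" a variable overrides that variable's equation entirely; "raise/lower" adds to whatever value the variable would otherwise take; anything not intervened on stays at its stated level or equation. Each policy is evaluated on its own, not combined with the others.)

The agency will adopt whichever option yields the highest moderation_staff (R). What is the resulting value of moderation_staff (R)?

-879

Option 1 (V := 147, U := 74):
  E = 69
  U = 74
  V = 147
  R = 63 − 3·69 − 5·147 = -879
Option 2 (V − 9):
  E = 69
  U = 142
  V = -54 − 5·69 + 6·142 (−9 from intervention) = 444
  R = 63 − 3·69 − 5·444 = -2364
Option 3 (V − 60, E − 44):
  E = 69 − 44 = 25
  U = 142
  V = -54 − 5·25 + 6·142 (−60 from intervention) = 613
  R = 63 − 3·25 − 5·613 = -3077
Comparing — Option 1: R=-879, Option 2: R=-2364, Option 3: R=-3077. Highest is -879 (Option 1).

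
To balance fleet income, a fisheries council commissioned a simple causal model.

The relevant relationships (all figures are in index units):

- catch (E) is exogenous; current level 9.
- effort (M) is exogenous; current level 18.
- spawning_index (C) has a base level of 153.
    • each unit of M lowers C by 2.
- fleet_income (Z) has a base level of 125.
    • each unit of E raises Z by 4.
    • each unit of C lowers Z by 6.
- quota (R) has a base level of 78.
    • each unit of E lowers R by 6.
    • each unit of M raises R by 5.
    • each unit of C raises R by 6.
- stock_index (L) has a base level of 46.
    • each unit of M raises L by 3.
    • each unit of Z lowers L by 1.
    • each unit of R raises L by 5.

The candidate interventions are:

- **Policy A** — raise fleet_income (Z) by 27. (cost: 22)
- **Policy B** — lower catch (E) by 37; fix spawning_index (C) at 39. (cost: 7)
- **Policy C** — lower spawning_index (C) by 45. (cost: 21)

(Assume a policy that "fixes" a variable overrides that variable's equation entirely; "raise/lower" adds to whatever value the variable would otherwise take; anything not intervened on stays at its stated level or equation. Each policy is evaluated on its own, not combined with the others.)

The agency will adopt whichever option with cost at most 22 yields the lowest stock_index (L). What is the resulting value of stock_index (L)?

3101

Policy A (Z + 27):
  E = 9
  M = 18
  C = 153 − 2·18 = 117
  Z = 125 + 4·9 − 6·117 (+27 from intervention) = -514
  R = 78 − 6·9 + 5·18 + 6·117 = 816
  L = 46 + 3·18 − (-514) + 5·816 = 4694
Policy B (E − 37, C := 39):
  E = 9 − 37 = -28
  M = 18
  C = 39
  Z = 125 + 4·(-28) − 6·39 = -221
  R = 78 − 6·(-28) + 5·18 + 6·39 = 570
  L = 46 + 3·18 − (-221) + 5·570 = 3171
Policy C (C − 45):
  E = 9
  M = 18
  C = 153 − 2·18 (−45 from intervention) = 72
  Z = 125 + 4·9 − 6·72 = -271
  R = 78 − 6·9 + 5·18 + 6·72 = 546
  L = 46 + 3·18 − (-271) + 5·546 = 3101
Comparing — Policy A: L=4694, Policy B: L=3171, Policy C: L=3101. Lowest is 3101 (Policy C).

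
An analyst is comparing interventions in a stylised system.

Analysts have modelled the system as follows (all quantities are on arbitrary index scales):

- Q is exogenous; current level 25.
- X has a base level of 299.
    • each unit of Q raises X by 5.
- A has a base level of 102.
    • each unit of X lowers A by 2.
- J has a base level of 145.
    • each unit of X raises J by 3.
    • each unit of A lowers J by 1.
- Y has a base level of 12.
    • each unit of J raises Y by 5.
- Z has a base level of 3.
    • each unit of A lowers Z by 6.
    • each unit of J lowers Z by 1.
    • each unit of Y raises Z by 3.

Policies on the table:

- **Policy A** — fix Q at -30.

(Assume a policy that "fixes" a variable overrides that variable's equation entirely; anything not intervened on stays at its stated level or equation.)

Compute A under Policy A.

-196

Policy A (Q := -30):
  Q = -30
  X = 299 + 5·(-30) = 149
  A = 102 − 2·149 = -196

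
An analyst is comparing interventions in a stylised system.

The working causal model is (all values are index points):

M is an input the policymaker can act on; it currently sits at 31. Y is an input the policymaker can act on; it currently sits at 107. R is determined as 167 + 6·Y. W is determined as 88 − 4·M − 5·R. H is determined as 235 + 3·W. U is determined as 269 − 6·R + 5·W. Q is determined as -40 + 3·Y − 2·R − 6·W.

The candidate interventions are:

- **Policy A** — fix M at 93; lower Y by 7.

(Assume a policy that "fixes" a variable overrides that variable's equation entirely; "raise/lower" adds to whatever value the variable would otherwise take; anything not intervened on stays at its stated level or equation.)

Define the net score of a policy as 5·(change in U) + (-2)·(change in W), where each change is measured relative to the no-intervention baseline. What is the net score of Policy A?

386

Baseline:
  M = 31
  Y = 107
  R = 167 + 6·107 = 809
  W = 88 − 4·31 − 5·809 = -4081
  U = 269 − 6·809 + 5·(-4081) = -24990
Policy A (M := 93, Y − 7):
  M = 93
  Y = 107 − 7 = 100
  R = 167 + 6·100 = 767
  W = 88 − 4·93 − 5·767 = -4119
  U = 269 − 6·767 + 5·(-4119) = -24928
ΔU = -24928 − (-24990) = 62; ΔW = -4119 − (-4081) = -38
Score = 5·62 + (-2)·(-38) = 386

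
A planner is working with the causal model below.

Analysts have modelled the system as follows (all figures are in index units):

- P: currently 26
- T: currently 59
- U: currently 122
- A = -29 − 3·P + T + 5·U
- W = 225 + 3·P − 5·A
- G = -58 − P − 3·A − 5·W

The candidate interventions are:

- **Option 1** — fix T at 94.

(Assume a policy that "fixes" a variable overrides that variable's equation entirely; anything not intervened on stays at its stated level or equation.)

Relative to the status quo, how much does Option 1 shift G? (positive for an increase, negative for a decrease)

Baseline:
  P = 26
  T = 59
  U = 122
  A = -29 − 3·26 + 59 + 5·122 = 562
  W = 225 + 3·26 − 5·562 = -2507
  G = -58 − 26 − 3·562 − 5·(-2507) = 10765
Option 1 (T := 94):
  P = 26
  T = 94
  U = 122
  A = -29 − 3·26 + 94 + 5·122 = 597
  W = 225 + 3·26 − 5·597 = -2682
  G = -58 − 26 − 3·597 − 5·(-2682) = 11535
Change in G: 11535 − 10765 = 770

770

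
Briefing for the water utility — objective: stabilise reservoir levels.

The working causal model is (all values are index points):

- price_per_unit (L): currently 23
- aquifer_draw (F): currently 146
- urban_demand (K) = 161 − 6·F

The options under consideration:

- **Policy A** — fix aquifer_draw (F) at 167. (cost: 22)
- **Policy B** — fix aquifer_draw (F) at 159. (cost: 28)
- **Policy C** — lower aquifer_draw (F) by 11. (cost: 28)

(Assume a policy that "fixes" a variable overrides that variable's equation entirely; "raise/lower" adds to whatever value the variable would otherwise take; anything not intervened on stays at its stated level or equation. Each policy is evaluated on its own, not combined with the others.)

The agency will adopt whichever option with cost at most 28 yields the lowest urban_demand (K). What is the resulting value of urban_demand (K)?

Policy A (F := 167):
  F = 167
  K = 161 − 6·167 = -841
Policy B (F := 159):
  F = 159
  K = 161 − 6·159 = -793
Policy C (F − 11):
  F = 146 − 11 = 135
  K = 161 − 6·135 = -649
Comparing — Policy A: K=-841, Policy B: K=-793, Policy C: K=-649. Lowest is -841 (Policy A).

-841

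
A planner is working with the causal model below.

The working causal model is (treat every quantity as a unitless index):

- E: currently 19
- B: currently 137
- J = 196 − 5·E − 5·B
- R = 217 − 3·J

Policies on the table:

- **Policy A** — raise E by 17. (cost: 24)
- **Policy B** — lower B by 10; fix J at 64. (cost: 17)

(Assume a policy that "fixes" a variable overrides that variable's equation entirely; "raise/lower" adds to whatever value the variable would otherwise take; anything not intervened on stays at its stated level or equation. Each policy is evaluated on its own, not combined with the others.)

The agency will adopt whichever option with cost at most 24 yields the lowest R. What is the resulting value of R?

Policy A (E + 17):
  E = 19 + 17 = 36
  B = 137
  J = 196 − 5·36 − 5·137 = -669
  R = 217 − 3·(-669) = 2224
Policy B (B − 10, J := 64):
  E = 19
  B = 137 − 10 = 127
  J = 64
  R = 217 − 3·64 = 25
Comparing — Policy A: R=2224, Policy B: R=25. Lowest is 25 (Policy B).

25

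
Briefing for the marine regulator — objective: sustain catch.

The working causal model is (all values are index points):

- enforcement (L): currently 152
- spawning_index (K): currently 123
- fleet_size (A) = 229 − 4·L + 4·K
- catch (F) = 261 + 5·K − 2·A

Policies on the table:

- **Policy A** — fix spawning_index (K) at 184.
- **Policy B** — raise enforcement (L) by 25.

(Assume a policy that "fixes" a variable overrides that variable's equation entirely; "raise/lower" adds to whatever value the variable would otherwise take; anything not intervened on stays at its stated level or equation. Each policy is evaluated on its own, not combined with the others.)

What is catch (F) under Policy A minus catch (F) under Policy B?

Policy A (K := 184):
  L = 152
  K = 184
  A = 229 − 4·152 + 4·184 = 357
  F = 261 + 5·184 − 2·357 = 467
Policy B (L + 25):
  L = 152 + 25 = 177
  K = 123
  A = 229 − 4·177 + 4·123 = 13
  F = 261 + 5·123 − 2·13 = 850
F: 467 − 850 = -383

-383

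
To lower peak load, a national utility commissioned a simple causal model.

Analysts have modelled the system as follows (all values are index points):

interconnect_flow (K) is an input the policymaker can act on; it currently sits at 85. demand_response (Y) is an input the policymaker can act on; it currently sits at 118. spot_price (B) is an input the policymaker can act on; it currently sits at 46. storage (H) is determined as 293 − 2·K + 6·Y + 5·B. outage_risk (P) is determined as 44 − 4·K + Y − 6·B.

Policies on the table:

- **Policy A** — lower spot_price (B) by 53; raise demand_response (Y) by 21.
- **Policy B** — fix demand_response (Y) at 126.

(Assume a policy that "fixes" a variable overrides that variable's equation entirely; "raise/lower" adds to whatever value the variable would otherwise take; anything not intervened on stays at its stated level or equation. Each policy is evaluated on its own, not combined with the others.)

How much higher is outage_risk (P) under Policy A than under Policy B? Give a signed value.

Policy A (B − 53, Y + 21):
  K = 85
  Y = 118 + 21 = 139
  B = 46 − 53 = -7
  P = 44 − 4·85 + 139 − 6·(-7) = -115
Policy B (Y := 126):
  K = 85
  Y = 126
  B = 46
  P = 44 − 4·85 + 126 − 6·46 = -446
P: -115 − (-446) = 331

331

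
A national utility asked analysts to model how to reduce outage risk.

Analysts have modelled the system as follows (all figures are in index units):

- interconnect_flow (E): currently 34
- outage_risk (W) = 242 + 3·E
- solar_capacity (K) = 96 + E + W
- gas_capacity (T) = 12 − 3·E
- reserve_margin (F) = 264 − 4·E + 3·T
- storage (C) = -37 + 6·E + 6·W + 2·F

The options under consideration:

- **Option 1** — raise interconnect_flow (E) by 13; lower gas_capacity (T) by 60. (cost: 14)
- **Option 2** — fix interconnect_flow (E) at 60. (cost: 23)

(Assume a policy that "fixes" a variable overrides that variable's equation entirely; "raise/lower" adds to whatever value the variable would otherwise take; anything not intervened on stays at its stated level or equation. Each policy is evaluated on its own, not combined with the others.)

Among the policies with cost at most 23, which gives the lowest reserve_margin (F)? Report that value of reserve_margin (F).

-491

Option 1 (E + 13, T − 60):
  E = 34 + 13 = 47
  T = 12 − 3·47 (−60 from intervention) = -189
  F = 264 − 4·47 + 3·(-189) = -491
Option 2 (E := 60):
  E = 60
  T = 12 − 3·60 = -168
  F = 264 − 4·60 + 3·(-168) = -480
Comparing — Option 1: F=-491, Option 2: F=-480. Lowest is -491 (Option 1).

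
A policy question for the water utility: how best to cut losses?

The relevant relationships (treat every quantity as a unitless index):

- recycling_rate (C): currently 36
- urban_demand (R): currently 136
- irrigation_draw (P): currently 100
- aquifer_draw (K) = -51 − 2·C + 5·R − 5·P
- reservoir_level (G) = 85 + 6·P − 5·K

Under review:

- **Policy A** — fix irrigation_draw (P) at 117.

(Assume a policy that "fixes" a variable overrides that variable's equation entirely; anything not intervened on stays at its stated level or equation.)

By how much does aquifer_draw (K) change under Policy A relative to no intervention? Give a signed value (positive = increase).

-85

Baseline:
  C = 36
  R = 136
  P = 100
  K = -51 − 2·36 + 5·136 − 5·100 = 57
Policy A (P := 117):
  C = 36
  R = 136
  P = 117
  K = -51 − 2·36 + 5·136 − 5·117 = -28
Change in K: -28 − 57 = -85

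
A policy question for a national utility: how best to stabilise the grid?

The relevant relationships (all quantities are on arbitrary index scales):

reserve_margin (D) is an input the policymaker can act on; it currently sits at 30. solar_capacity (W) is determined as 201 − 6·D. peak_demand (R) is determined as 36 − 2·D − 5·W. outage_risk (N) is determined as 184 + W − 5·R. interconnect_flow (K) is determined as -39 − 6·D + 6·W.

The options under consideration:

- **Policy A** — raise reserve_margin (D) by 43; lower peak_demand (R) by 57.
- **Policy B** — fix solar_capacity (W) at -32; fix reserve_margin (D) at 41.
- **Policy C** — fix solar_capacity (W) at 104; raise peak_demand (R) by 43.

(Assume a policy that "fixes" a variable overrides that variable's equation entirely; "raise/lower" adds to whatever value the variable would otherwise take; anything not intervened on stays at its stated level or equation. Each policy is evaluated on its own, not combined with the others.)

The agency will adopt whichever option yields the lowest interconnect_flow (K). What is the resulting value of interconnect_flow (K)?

Policy A (D + 43, R − 57):
  D = 30 + 43 = 73
  W = 201 − 6·73 = -237
  K = -39 − 6·73 + 6·(-237) = -1899
Policy B (W := -32, D := 41):
  D = 41
  W = -32
  K = -39 − 6·41 + 6·(-32) = -477
Policy C (W := 104, R + 43):
  D = 30
  W = 104
  K = -39 − 6·30 + 6·104 = 405
Comparing — Policy A: K=-1899, Policy B: K=-477, Policy C: K=405. Lowest is -1899 (Policy A).

-1899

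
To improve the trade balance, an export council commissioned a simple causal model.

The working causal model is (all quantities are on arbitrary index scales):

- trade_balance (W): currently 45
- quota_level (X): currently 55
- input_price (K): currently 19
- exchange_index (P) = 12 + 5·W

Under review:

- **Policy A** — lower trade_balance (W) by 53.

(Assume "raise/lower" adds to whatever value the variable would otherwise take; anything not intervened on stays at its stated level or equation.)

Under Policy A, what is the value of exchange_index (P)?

Policy A (W − 53):
  W = 45 − 53 = -8
  P = 12 + 5·(-8) = -28

-28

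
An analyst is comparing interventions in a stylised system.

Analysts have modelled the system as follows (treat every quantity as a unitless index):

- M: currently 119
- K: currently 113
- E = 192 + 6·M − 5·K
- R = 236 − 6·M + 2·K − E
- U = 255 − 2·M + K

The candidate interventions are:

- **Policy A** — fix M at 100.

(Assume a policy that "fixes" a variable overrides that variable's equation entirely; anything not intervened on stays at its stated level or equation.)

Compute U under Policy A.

Policy A (M := 100):
  M = 100
  K = 113
  U = 255 − 2·100 + 113 = 168

168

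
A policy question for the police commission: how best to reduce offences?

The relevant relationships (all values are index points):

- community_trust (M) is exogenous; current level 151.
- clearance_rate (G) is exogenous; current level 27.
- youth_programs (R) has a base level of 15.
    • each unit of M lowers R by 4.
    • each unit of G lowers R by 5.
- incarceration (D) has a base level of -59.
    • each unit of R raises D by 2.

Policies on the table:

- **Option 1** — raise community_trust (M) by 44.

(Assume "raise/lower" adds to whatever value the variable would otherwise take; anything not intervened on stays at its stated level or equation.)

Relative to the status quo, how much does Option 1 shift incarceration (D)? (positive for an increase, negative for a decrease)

-352

Baseline:
  M = 151
  G = 27
  R = 15 − 4·151 − 5·27 = -724
  D = -59 + 2·(-724) = -1507
Option 1 (M + 44):
  M = 151 + 44 = 195
  G = 27
  R = 15 − 4·195 − 5·27 = -900
  D = -59 + 2·(-900) = -1859
Change in D: -1859 − (-1507) = -352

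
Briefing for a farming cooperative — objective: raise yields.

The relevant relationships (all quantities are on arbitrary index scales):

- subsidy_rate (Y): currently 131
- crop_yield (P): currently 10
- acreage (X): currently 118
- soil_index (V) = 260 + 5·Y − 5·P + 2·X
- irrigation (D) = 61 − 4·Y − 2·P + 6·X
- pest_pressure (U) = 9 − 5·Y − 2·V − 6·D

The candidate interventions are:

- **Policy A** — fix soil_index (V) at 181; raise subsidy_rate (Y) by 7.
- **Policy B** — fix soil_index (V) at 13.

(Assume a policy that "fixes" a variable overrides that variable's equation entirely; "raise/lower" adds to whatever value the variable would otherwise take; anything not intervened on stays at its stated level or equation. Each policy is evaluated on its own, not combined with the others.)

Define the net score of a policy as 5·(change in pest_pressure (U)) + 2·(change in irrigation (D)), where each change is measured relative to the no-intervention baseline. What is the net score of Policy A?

9809

Baseline:
  Y = 131
  P = 10
  X = 118
  V = 260 + 5·131 − 5·10 + 2·118 = 1101
  D = 61 − 4·131 − 2·10 + 6·118 = 225
  U = 9 − 5·131 − 2·1101 − 6·225 = -4198
Policy A (V := 181, Y + 7):
  Y = 131 + 7 = 138
  P = 10
  X = 118
  V = 181
  D = 61 − 4·138 − 2·10 + 6·118 = 197
  U = 9 − 5·138 − 2·181 − 6·197 = -2225
ΔU = -2225 − (-4198) = 1973; ΔD = 197 − 225 = -28
Score = 5·1973 + 2·(-28) = 9809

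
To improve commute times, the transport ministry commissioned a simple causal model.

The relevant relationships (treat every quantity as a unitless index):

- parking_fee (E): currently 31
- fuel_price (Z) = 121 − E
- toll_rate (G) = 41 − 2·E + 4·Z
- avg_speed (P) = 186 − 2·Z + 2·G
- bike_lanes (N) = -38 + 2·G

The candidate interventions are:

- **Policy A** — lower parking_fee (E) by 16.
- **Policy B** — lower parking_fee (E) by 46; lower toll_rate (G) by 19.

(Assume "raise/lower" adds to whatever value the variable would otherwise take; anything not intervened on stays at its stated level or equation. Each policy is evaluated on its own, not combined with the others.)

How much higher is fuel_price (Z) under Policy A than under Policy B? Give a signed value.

Policy A (E − 16):
  E = 31 − 16 = 15
  Z = 121 − 15 = 106
Policy B (E − 46, G − 19):
  E = 31 − 46 = -15
  Z = 121 − (-15) = 136
Z: 106 − 136 = -30

-30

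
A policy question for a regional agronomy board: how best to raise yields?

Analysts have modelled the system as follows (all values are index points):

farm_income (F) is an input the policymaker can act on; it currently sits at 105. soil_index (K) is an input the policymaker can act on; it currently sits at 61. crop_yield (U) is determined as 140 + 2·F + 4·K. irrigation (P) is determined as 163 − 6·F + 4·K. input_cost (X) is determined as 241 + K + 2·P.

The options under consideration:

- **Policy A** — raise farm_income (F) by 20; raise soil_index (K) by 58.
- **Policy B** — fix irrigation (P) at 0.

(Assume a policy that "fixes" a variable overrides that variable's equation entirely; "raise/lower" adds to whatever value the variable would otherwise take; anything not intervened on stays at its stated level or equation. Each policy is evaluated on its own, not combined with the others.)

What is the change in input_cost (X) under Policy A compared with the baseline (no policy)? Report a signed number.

Baseline:
  F = 105
  K = 61
  P = 163 − 6·105 + 4·61 = -223
  X = 241 + 61 + 2·(-223) = -144
Policy A (F + 20, K + 58):
  F = 105 + 20 = 125
  K = 61 + 58 = 119
  P = 163 − 6·125 + 4·119 = -111
  X = 241 + 119 + 2·(-111) = 138
Change in X: 138 − (-144) = 282

282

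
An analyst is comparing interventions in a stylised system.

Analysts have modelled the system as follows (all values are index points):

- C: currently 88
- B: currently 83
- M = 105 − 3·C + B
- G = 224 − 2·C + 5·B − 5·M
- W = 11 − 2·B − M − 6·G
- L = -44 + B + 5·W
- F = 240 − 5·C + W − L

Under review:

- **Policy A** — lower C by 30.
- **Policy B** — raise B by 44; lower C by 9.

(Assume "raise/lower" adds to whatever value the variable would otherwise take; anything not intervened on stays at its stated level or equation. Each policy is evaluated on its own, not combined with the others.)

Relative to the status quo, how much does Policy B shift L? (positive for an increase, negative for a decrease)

2759

Baseline:
  C = 88
  B = 83
  M = 105 − 3·88 + 83 = -76
  G = 224 − 2·88 + 5·83 − 5·(-76) = 843
  W = 11 − 2·83 − (-76) − 6·843 = -5137
  L = -44 + 83 + 5·(-5137) = -25646
Policy B (B + 44, C − 9):
  C = 88 − 9 = 79
  B = 83 + 44 = 127
  M = 105 − 3·79 + 127 = -5
  G = 224 − 2·79 + 5·127 − 5·(-5) = 726
  W = 11 − 2·127 − (-5) − 6·726 = -4594
  L = -44 + 127 + 5·(-4594) = -22887
Change in L: -22887 − (-25646) = 2759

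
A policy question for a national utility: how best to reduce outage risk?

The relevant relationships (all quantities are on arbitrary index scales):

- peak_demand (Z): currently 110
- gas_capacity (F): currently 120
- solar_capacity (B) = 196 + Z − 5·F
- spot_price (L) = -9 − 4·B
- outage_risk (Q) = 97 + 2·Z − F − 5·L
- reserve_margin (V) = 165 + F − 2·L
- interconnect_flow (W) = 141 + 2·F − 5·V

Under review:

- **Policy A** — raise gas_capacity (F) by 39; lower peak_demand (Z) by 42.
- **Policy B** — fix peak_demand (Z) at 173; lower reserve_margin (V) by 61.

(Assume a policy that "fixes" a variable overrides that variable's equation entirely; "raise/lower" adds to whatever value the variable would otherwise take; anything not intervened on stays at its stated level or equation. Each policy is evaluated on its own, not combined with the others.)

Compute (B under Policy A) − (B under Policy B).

Policy A (F + 39, Z − 42):
  Z = 110 − 42 = 68
  F = 120 + 39 = 159
  B = 196 + 68 − 5·159 = -531
Policy B (Z := 173, V − 61):
  Z = 173
  F = 120
  B = 196 + 173 − 5·120 = -231
B: -531 − (-231) = -300

-300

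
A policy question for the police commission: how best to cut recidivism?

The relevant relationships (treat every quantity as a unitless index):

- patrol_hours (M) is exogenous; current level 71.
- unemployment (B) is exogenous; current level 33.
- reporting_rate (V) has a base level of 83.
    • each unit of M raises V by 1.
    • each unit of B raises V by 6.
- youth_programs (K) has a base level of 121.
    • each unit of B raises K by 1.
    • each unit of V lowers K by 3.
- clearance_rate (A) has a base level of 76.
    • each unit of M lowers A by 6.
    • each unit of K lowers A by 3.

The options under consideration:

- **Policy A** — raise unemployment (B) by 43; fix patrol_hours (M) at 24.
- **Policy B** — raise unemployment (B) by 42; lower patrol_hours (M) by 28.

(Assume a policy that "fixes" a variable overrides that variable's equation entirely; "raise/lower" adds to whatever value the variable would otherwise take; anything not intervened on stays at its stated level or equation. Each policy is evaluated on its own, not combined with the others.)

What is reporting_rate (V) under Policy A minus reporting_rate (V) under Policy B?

-13

Policy A (B + 43, M := 24):
  M = 24
  B = 33 + 43 = 76
  V = 83 + 24 + 6·76 = 563
Policy B (B + 42, M − 28):
  M = 71 − 28 = 43
  B = 33 + 42 = 75
  V = 83 + 43 + 6·75 = 576
V: 563 − 576 = -13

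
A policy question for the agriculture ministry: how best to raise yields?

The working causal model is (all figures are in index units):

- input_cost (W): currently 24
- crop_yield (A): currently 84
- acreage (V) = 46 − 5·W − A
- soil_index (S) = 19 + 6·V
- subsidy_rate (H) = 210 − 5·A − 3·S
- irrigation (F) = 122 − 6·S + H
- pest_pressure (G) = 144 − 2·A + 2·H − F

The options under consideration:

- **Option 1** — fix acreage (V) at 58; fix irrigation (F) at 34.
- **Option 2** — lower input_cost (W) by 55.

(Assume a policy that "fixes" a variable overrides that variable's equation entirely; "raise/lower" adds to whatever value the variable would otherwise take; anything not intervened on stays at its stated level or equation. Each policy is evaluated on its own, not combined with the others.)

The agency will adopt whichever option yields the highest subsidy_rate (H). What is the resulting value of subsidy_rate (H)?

-1311

Option 1 (V := 58, F := 34):
  W = 24
  A = 84
  V = 58
  S = 19 + 6·58 = 367
  H = 210 − 5·84 − 3·367 = -1311
Option 2 (W − 55):
  W = 24 − 55 = -31
  A = 84
  V = 46 − 5·(-31) − 84 = 117
  S = 19 + 6·117 = 721
  H = 210 − 5·84 − 3·721 = -2373
Comparing — Option 1: H=-1311, Option 2: H=-2373. Highest is -1311 (Option 1).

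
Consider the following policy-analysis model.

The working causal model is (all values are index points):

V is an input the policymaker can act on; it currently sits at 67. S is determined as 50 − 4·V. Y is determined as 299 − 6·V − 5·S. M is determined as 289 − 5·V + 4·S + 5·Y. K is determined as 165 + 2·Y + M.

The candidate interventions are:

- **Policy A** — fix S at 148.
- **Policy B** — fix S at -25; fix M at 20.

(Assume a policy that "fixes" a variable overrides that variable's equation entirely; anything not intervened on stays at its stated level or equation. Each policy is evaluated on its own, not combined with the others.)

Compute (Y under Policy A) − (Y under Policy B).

Policy A (S := 148):
  V = 67
  S = 148
  Y = 299 − 6·67 − 5·148 = -843
Policy B (S := -25, M := 20):
  V = 67
  S = -25
  Y = 299 − 6·67 − 5·(-25) = 22
Y: -843 − 22 = -865

-865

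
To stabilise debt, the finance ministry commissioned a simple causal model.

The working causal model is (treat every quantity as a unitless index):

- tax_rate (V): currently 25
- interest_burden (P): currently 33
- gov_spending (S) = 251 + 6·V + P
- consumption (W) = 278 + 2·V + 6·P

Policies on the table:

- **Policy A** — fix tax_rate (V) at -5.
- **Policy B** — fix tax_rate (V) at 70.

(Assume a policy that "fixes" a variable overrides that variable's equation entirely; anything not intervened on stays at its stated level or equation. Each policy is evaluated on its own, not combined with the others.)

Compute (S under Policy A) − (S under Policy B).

-450

Policy A (V := -5):
  V = -5
  P = 33
  S = 251 + 6·(-5) + 33 = 254
Policy B (V := 70):
  V = 70
  P = 33
  S = 251 + 6·70 + 33 = 704
S: 254 − 704 = -450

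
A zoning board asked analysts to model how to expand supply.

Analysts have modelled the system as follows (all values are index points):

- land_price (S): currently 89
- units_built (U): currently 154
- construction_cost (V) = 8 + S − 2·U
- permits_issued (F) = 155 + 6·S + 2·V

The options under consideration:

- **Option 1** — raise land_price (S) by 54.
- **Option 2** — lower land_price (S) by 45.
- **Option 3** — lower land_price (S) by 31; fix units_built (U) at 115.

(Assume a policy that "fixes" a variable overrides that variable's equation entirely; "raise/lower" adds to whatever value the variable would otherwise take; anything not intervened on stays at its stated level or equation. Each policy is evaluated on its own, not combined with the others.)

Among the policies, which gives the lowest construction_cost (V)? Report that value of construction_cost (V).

Option 1 (S + 54):
  S = 89 + 54 = 143
  U = 154
  V = 8 + 143 − 2·154 = -157
Option 2 (S − 45):
  S = 89 − 45 = 44
  U = 154
  V = 8 + 44 − 2·154 = -256
Option 3 (S − 31, U := 115):
  S = 89 − 31 = 58
  U = 115
  V = 8 + 58 − 2·115 = -164
Comparing — Option 1: V=-157, Option 2: V=-256, Option 3: V=-164. Lowest is -256 (Option 2).

-256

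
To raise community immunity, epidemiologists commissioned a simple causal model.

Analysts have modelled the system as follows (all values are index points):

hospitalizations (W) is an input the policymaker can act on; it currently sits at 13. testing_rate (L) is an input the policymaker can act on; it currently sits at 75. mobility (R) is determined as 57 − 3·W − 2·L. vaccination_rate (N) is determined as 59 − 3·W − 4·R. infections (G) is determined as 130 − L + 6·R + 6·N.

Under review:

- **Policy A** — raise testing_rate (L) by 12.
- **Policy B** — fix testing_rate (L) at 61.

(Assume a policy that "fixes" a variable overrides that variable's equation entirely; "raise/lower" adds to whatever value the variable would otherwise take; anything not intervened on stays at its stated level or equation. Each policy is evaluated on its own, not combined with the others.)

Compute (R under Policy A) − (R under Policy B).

-52

Policy A (L + 12):
  W = 13
  L = 75 + 12 = 87
  R = 57 − 3·13 − 2·87 = -156
Policy B (L := 61):
  W = 13
  L = 61
  R = 57 − 3·13 − 2·61 = -104
R: -156 − (-104) = -52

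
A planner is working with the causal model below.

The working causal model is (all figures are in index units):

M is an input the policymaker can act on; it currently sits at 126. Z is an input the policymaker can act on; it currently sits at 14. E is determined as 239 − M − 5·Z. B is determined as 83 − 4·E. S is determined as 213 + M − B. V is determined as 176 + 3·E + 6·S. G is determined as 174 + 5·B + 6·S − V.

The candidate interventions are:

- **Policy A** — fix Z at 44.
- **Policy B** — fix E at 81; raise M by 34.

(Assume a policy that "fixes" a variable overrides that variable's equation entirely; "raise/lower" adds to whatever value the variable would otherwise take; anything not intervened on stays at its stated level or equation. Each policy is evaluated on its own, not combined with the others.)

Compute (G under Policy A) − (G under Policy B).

Policy A (Z := 44):
  M = 126
  Z = 44
  E = 239 − 126 − 5·44 = -107
  B = 83 − 4·(-107) = 511
  S = 213 + 126 − 511 = -172
  V = 176 + 3·(-107) + 6·(-172) = -1177
  G = 174 + 5·511 + 6·(-172) − (-1177) = 2874
Policy B (E := 81, M + 34):
  M = 126 + 34 = 160
  Z = 14
  E = 81
  B = 83 − 4·81 = -241
  S = 213 + 160 − (-241) = 614
  V = 176 + 3·81 + 6·614 = 4103
  G = 174 + 5·(-241) + 6·614 − 4103 = -1450
G: 2874 − (-1450) = 4324

4324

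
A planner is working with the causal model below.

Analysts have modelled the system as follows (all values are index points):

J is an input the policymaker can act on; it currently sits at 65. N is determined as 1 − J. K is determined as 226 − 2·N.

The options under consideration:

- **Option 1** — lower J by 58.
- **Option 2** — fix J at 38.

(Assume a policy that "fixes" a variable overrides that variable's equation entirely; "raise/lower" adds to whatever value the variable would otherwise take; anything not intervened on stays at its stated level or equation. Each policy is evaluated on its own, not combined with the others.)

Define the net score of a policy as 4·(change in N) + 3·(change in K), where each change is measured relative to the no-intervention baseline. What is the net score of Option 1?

-116

Baseline:
  J = 65
  N = 1 − 65 = -64
  K = 226 − 2·(-64) = 354
Option 1 (J − 58):
  J = 65 − 58 = 7
  N = 1 − 7 = -6
  K = 226 − 2·(-6) = 238
ΔN = -6 − (-64) = 58; ΔK = 238 − 354 = -116
Score = 4·58 + 3·(-116) = -116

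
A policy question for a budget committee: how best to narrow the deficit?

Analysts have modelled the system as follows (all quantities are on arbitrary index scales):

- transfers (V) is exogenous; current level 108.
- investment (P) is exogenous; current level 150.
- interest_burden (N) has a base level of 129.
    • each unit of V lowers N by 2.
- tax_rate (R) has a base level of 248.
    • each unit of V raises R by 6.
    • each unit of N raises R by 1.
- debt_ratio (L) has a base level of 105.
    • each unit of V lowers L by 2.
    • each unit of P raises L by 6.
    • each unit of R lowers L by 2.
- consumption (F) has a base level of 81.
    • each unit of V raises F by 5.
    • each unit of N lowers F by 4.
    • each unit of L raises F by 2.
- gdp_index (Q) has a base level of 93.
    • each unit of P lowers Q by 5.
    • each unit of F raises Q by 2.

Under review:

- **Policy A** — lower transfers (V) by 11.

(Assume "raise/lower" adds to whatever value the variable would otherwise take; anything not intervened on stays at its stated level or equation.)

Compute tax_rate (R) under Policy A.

Policy A (V − 11):
  V = 108 − 11 = 97
  N = 129 − 2·97 = -65
  R = 248 + 6·97 + (-65) = 765

765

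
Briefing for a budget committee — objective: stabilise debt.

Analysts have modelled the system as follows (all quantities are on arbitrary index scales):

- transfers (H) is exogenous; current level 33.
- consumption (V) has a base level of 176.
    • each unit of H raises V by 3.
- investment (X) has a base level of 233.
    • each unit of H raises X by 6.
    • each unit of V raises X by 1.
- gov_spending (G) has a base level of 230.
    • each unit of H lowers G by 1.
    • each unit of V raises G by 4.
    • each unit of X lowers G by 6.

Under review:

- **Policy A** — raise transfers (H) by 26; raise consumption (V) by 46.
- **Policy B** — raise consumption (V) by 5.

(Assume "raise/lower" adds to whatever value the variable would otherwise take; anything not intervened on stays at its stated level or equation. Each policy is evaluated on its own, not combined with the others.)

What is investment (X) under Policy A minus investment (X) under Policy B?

Policy A (H + 26, V + 46):
  H = 33 + 26 = 59
  V = 176 + 3·59 (+46 from intervention) = 399
  X = 233 + 6·59 + 399 = 986
Policy B (V + 5):
  H = 33
  V = 176 + 3·33 (+5 from intervention) = 280
  X = 233 + 6·33 + 280 = 711
X: 986 − 711 = 275

275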